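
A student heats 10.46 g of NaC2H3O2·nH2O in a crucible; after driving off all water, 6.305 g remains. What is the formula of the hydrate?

Mass of water lost = 10.46 − 6.305 = 4.155 g → 4.155 / 18.02 = 0.2306 mol H2O
Molar mass of NaC2H3O2 = 82.03 g/mol → mol NaC2H3O2 = 6.305 / 82.03 = 0.07686
n = 0.2306 / 0.07686 = 3.00 ≈ 3 → NaC2H3O2·3H2O

NaC2H3O2·3H2O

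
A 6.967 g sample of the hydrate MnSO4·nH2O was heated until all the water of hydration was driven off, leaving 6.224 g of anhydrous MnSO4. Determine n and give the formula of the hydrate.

MnSO4·H2O

Mass of water lost = 6.967 − 6.224 = 0.743 g → 0.743 / 18.02 = 0.04123 mol H2O
Molar mass of MnSO4 = 151.01 g/mol → mol MnSO4 = 6.224 / 151.01 = 0.04122
n = 0.04123 / 0.04122 = 1.00 ≈ 1 → MnSO4·H2O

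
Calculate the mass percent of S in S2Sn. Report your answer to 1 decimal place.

35.1%

Molar mass = 2(32.07) + 1(118.71) = 182.850 g/mol
Mass of S per mole = 2 × 32.07 = 64.140 g
% S = 64.140 / 182.850 × 100 = 35.1%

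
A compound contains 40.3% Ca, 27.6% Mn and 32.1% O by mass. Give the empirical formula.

Assume 100 g: 40.3 g Ca, 27.6 g Mn, 32.1 g O.
Moles — Ca: 40.3 / 40.08 = 1.005 mol; Mn: 27.6 / 54.94 = 0.5024 mol; O: 32.1 / 16.00 = 2.006 mol
Divide by the smallest (0.5024 mol Mn): Ca 2.002, Mn 1.000, O 3.994
Ratio ≈ 2:1:4, so the empirical formula is Ca2MnO4

Ca2MnO4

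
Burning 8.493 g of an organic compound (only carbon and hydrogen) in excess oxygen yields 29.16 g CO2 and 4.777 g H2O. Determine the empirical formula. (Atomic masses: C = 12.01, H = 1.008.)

C5H4

mol C = 29.16 / 44.01 = 0.6626; mass C = 0.6626 × 12.01 = 7.958 g
mol H = 2 × (4.777 / 18.02) = 0.5302; mass H = 0.5302 × 1.008 = 0.5344 g
Smallest is H at 0.5302 mol; normalising gives C 1.250, H 1.000
×4: C 5.00, H 4.00 → C5H4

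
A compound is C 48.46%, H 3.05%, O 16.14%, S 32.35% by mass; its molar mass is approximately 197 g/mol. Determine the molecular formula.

Assume 100 g: 48.46 g C, 3.05 g H, 16.14 g O, 32.35 g S.
n(C) = 48.46/12.01 = 4.035, n(H) = 3.05/1.008 = 3.026, n(O) = 16.14/16.00 = 1.009, n(S) = 32.35/32.07 = 1.009
Ratios (÷ 1.009): C 4.000, H 3.000, O 1.000, S 1.000
Ratio ≈ 4:3:1:1, so the empirical formula is C4H3OS
Empirical-formula mass = 99.13 g/mol
n = 197 / 99.13 = 1.99 ≈ 2
Molecular formula = (C4H3OS)×2 = C8H6O2S2

C8H6O2S2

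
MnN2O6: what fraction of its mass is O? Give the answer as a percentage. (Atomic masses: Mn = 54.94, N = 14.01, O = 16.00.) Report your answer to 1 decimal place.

Molar mass = 1(54.94) + 2(14.01) + 6(16.00) = 178.960 g/mol
Mass of O per mole = 6 × 16.00 = 96.000 g
% O = 96.000 / 178.960 × 100 = 53.6%

53.6%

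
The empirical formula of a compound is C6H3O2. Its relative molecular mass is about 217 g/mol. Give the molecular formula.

Empirical-formula mass = 107.08 g/mol
n = 217 / 107.08 = 2.03 ≈ 2
Molecular formula = (C6H3O2)2 = C12H6O4

C12H6O4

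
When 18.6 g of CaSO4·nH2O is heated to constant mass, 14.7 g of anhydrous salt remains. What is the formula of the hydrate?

Mass of water lost = 18.6 − 14.7 = 3.9 g → 3.9 / 18.02 = 0.2164 mol H2O
Molar mass of CaSO4 = 136.15 g/mol → mol CaSO4 = 14.7 / 136.15 = 0.108
n = 0.2164 / 0.108 = 2.00 ≈ 2 → CaSO4·2H2O

CaSO4·2H2O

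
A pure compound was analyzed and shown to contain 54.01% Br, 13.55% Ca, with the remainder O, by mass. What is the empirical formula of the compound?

Assume 100 g: 54.01 g Br, 13.55 g Ca, 32.44 g O.
n(Br) = 54.01/79.90 = 0.676, n(Ca) = 13.55/40.08 = 0.3381, n(O) = 32.44/16.00 = 2.027
Smallest is Ca at 0.3381 mol; normalising gives Br 1.999, Ca 1.000, O 5.997
≈ 2:1:6 → Br2CaO6

Br2CaO6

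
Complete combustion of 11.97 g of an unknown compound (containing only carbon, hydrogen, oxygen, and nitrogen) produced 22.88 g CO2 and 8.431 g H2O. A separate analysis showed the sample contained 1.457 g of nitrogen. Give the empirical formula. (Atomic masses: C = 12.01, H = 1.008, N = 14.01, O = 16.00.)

mol C = 22.88 / 44.01 = 0.5199; mass C = 0.5199 × 12.01 = 6.244 g
mol H = 2 × (8.431 / 18.02) = 0.9357; mass H = 0.9357 × 1.008 = 0.9432 g
mol N = 1.457 / 14.01 = 0.1040
mass O = 11.97 − (8.644) = 3.326 g → mol O = 0.2079
Divide by the smallest (0.104 mol N): C 4.999, H 8.998, N 1.000, O 1.999
→ C5H9NO2

C5H9NO2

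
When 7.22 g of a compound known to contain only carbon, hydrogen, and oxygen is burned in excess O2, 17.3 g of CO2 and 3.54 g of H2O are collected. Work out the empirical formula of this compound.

mol C = 17.3 / 44.01 = 0.3931; mass C = 0.3931 × 12.01 = 4.721 g
mol H = 2 × (3.54 / 18.02) = 0.3929; mass H = 0.3929 × 1.008 = 0.3960 g
mass O = 7.22 − (5.117) = 2.103 g → mol O = 0.1314
Divide by the smallest (0.1314 mol O): C 2.991, H 2.989, O 1.000
≈ 3:3:1 → C3H3O

C3H3O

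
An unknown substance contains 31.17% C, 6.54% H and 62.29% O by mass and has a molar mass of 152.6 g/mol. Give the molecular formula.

C4H10O6

Assume 100 g: 31.17 g C, 6.54 g H, 62.29 g O.
Moles — C: 31.17 / 12.01 = 2.595 mol; H: 6.54 / 1.008 = 6.488 mol; O: 62.29 / 16.00 = 3.893 mol
Ratios (÷ 2.595): C 1.000, H 2.500, O 1.500
Scaling by 2: C 2.00, H 5.00, O 3.00 → C2H5O3
Empirical-formula mass = 77.06 g/mol
n = 152.6 / 77.06 = 1.98 ≈ 2
Molecular formula = (C2H5O3)×2 = C4H10O6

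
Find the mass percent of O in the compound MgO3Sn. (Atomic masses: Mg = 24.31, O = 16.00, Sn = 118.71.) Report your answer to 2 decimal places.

Molar mass = 1(24.31) + 3(16.00) + 1(118.71) = 191.020 g/mol
Mass of O per mole = 3 × 16.00 = 48.000 g
% O = 48.000 / 191.020 × 100 = 25.13%

25.13%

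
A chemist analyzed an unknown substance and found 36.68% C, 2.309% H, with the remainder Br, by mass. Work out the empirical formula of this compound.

C4H3Br

Assume 100 g: 36.68 g C, 2.309 g H, 61.011 g Br.
Moles — C: 36.68 / 12.01 = 3.054 mol; H: 2.309 / 1.008 = 2.291 mol; Br: 61.011 / 79.90 = 0.7636 mol
Ratios (÷ 0.7636): C 4.000, H 3.000, Br 1.000
Ratio ≈ 4:3:1, so the empirical formula is C4H3Br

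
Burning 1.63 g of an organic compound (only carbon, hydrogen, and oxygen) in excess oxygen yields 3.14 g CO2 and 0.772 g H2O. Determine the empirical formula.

mol C = 3.14 / 44.01 = 0.07135; mass C = 0.07135 × 12.01 = 0.8569 g
mol H = 2 × (0.772 / 18.02) = 0.08568; mass H = 0.08568 × 1.008 = 0.08637 g
mass O = 1.63 − (0.9433) = 0.6867 g → mol O = 0.04292
Smallest is O at 0.04292 mol; normalising gives C 1.662, H 1.996, O 1.000
Scaling by 3: C 4.99, H 5.99, O 3.00 → C5H6O3

C5H6O3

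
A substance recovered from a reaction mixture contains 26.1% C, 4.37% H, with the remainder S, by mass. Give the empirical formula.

Assume 100 g: 26.1 g C, 4.37 g H, 69.53 g S.
C: 26.1 g ÷ 12.01 g/mol = 2.173 mol
H: 4.37 g ÷ 1.008 g/mol = 4.335 mol
S: 69.53 g ÷ 32.07 g/mol = 2.168 mol
Smallest is S at 2.168 mol; normalising gives C 1.002, H 2.000, S 1.000
→ CH2S

CH2S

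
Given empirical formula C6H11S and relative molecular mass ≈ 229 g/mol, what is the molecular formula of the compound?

Empirical-formula mass = 115.22 g/mol
n = 229 / 115.22 = 1.99 ≈ 2
Molecular formula = (C6H11S)2 = C12H22S2

C12H22S2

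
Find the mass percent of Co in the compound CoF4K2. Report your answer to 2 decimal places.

27.65%

Molar mass = 1(58.93) + 4(19.00) + 2(39.10) = 213.130 g/mol
Mass of Co per mole = 1 × 58.93 = 58.930 g
% Co = 58.930 / 213.130 × 100 = 27.65%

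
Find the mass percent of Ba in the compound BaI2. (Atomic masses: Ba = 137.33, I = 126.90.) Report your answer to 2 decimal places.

Molar mass = 1(137.33) + 2(126.90) = 391.130 g/mol
Mass of Ba per mole = 1 × 137.33 = 137.330 g
% Ba = 137.330 / 391.130 × 100 = 35.11%

35.11%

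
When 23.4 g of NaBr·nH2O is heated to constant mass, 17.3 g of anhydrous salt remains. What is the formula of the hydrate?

NaBr·2H2O

Mass of water lost = 23.4 − 17.3 = 6.1 g → 6.1 / 18.02 = 0.3385 mol H2O
Molar mass of NaBr = 102.89 g/mol → mol NaBr = 17.3 / 102.89 = 0.1681
n = 0.3385 / 0.1681 = 2.01 ≈ 2 → NaBr·2H2O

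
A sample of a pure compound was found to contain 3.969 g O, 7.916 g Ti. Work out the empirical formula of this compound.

O: 3.969 g ÷ 16.00 g/mol = 0.2481 mol
Ti: 7.916 g ÷ 47.87 g/mol = 0.1654 mol
Smallest is Ti at 0.1654 mol; normalising gives O 1.500, Ti 1.000
Scaling by 2: O 3.00, Ti 2.00 → O3Ti2

O3Ti2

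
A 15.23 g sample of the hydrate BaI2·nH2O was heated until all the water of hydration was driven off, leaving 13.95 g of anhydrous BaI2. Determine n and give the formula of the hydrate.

Mass of water lost = 15.23 − 13.95 = 1.28 g → 1.28 / 18.02 = 0.07103 mol H2O
Molar mass of BaI2 = 391.13 g/mol → mol BaI2 = 13.95 / 391.13 = 0.03567
n = 0.07103 / 0.03567 = 1.99 ≈ 2 → BaI2·2H2O

BaI2·2H2O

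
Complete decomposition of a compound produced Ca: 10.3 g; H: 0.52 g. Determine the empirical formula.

Moles — Ca: 10.3 / 40.08 = 0.257 mol; H: 0.52 / 1.008 = 0.5159 mol
Smallest is Ca at 0.257 mol; normalising gives Ca 1.000, H 2.007
≈ 1:2 → CaH2

CaH2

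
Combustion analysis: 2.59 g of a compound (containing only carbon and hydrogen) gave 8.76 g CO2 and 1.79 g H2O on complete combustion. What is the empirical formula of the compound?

CH

mol C = 8.76 / 44.01 = 0.1990; mass C = 0.1990 × 12.01 = 2.391 g
mol H = 2 × (1.79 / 18.02) = 0.1987; mass H = 0.1987 × 1.008 = 0.2003 g
Smallest is H at 0.1987 mol; normalising gives C 1.002, H 1.000
Ratio ≈ 1:1, so the empirical formula is CH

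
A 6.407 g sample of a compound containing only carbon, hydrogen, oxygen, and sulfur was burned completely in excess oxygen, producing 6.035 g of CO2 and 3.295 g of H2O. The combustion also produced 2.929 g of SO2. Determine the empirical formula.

mol C = 6.035 / 44.01 = 0.1371; mass C = 0.1371 × 12.01 = 1.647 g
mol H = 2 × (3.295 / 18.02) = 0.3657; mass H = 0.3657 × 1.008 = 0.3686 g
mol S = 2.929 / 64.07 = 0.04572; mass S = 1.466 g
mass O = 6.407 − (3.482) = 2.925 g → mol O = 0.1828
Smallest is S at 0.04572 mol; normalising gives C 3.000, H 8.000, O 3.999, S 1.000
→ C3H8O4S

C3H8O4S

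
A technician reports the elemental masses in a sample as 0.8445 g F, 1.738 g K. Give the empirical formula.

FK

Moles — F: 0.8445 / 19.00 = 0.04445 mol; K: 1.738 / 39.10 = 0.04445 mol
Smallest is F at 0.04445 mol; normalising gives F 1.000, K 1.000
→ FK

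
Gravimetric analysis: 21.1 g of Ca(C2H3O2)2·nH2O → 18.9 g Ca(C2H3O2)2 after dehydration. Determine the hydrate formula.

Ca(C2H3O2)2·H2O

Mass of water lost = 21.1 − 18.9 = 2.2 g → 2.2 / 18.02 = 0.1221 mol H2O
Molar mass of Ca(C2H3O2)2 = 158.17 g/mol → mol Ca(C2H3O2)2 = 18.9 / 158.17 = 0.1195
n = 0.1221 / 0.1195 = 1.02 ≈ 1 → Ca(C2H3O2)2·H2O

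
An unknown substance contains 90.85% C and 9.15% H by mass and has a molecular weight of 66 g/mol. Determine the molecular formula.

C5H6

Assume 100 g: 90.85 g C, 9.15 g H.
C: 90.85 g ÷ 12.01 g/mol = 7.565 mol
H: 9.15 g ÷ 1.008 g/mol = 9.077 mol
Ratios (÷ 7.565): C 1.000, H 1.200
×5: C 5.00, H 6.00 → C5H6
Empirical-formula mass = 66.10 g/mol
n = 66 / 66.10 = 1.00 ≈ 1
Molecular formula = empirical formula = C5H6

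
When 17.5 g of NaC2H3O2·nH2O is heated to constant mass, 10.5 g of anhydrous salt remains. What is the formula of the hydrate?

Mass of water lost = 17.5 − 10.5 = 7 g → 7 / 18.02 = 0.3885 mol H2O
Molar mass of NaC2H3O2 = 82.03 g/mol → mol NaC2H3O2 = 10.5 / 82.03 = 0.128
n = 0.3885 / 0.128 = 3.03 ≈ 3 → NaC2H3O2·3H2O

NaC2H3O2·3H2O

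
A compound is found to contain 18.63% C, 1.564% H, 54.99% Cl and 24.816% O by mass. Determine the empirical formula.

Assume 100 g: 18.63 g C, 1.564 g H, 54.99 g Cl, 24.816 g O.
n(C) = 18.63/12.01 = 1.551, n(H) = 1.564/1.008 = 1.552, n(Cl) = 54.99/35.45 = 1.551, n(O) = 24.816/16.00 = 1.551
Divide by the smallest (1.551 mol O): C 1.000, H 1.000, Cl 1.000, O 1.000
→ CHClO

CHClO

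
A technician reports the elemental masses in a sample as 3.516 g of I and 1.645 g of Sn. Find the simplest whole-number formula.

I2Sn

n(I) = 3.516/126.90 = 0.02771, n(Sn) = 1.645/118.71 = 0.01386
Ratios (÷ 0.01386): I 1.999, Sn 1.000
→ I2Sn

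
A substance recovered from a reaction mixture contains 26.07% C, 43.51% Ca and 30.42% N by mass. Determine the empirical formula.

Assume 100 g: 26.07 g C, 43.51 g Ca, 30.42 g N.
n(C) = 26.07/12.01 = 2.171, n(Ca) = 43.51/40.08 = 1.086, n(N) = 30.42/14.01 = 2.171
Ratios (÷ 1.086): C 2.000, Ca 1.000, N 2.000
→ C2CaN2

C2CaN2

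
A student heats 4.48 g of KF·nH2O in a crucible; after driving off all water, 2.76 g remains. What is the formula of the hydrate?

Mass of water lost = 4.48 − 2.76 = 1.72 g → 1.72 / 18.02 = 0.09545 mol H2O
Molar mass of KF = 58.10 g/mol → mol KF = 2.76 / 58.10 = 0.0475
n = 0.09545 / 0.0475 = 2.01 ≈ 2 → KF·2H2O

KF·2H2O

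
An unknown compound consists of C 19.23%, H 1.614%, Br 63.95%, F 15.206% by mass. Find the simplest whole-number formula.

C2H2BrF

Assume 100 g: 19.23 g C, 1.614 g H, 63.95 g Br, 15.206 g F.
C: 19.23 g ÷ 12.01 g/mol = 1.601 mol
H: 1.614 g ÷ 1.008 g/mol = 1.601 mol
Br: 63.95 g ÷ 79.90 g/mol = 0.8004 mol
F: 15.206 g ÷ 19.00 g/mol = 0.8003 mol
Divide by the smallest (0.8003 mol F): C 2.001, H 2.001, Br 1.000, F 1.000
Ratio ≈ 2:2:1:1, so the empirical formula is C2H2BrF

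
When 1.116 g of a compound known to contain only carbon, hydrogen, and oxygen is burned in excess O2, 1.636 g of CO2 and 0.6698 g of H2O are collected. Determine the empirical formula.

CH2O

mol C = 1.636 / 44.01 = 0.03717; mass C = 0.03717 × 12.01 = 0.4465 g
mol H = 2 × (0.6698 / 18.02) = 0.07434; mass H = 0.07434 × 1.008 = 0.07493 g
mass O = 1.116 − (0.5214) = 0.5946 g → mol O = 0.03716
Smallest is O at 0.03716 mol; normalising gives C 1.000, H 2.000, O 1.000
≈ 1:2:1 → CH2O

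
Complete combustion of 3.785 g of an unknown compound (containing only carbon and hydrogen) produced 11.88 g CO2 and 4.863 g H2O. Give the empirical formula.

mol C = 11.88 / 44.01 = 0.2699; mass C = 0.2699 × 12.01 = 3.242 g
mol H = 2 × (4.863 / 18.02) = 0.5397; mass H = 0.5397 × 1.008 = 0.5441 g
Smallest is C at 0.2699 mol; normalising gives C 1.000, H 1.999
Ratio ≈ 1:2, so the empirical formula is CH2

CH2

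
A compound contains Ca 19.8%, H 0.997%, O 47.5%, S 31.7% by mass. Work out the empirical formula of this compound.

CaH2O6S2

Assume 100 g: 19.8 g Ca, 0.997 g H, 47.5 g O, 31.7 g S.
Ca: 19.8 g ÷ 40.08 g/mol = 0.494 mol
H: 0.997 g ÷ 1.008 g/mol = 0.9891 mol
O: 47.5 g ÷ 16.00 g/mol = 2.969 mol
S: 31.7 g ÷ 32.07 g/mol = 0.9885 mol
Ratios (÷ 0.494): Ca 1.000, H 2.002, O 6.009, S 2.001
≈ 1:2:6:2 → CaH2O6S2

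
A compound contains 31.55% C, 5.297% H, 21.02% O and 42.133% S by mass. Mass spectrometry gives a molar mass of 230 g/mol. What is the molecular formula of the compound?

C6H12O3S3

Assume 100 g: 31.55 g C, 5.297 g H, 21.02 g O, 42.133 g S.
Moles — C: 31.55 / 12.01 = 2.627 mol; H: 5.297 / 1.008 = 5.255 mol; O: 21.02 / 16.00 = 1.314 mol; S: 42.133 / 32.07 = 1.314 mol
Ratios (÷ 1.314): C 2.000, H 4.000, O 1.000, S 1.000
→ C2H4OS
Empirical-formula mass = 76.12 g/mol
n = 230 / 76.12 = 3.02 ≈ 3
Molecular formula = (C2H4OS)×3 = C6H12O3S3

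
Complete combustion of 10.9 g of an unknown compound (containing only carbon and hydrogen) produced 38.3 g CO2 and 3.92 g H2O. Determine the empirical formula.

C2H

mol C = 38.3 / 44.01 = 0.8703; mass C = 0.8703 × 12.01 = 10.45 g
mol H = 2 × (3.92 / 18.02) = 0.4351; mass H = 0.4351 × 1.008 = 0.4386 g
Divide by the smallest (0.4351 mol H): C 2.000, H 1.000
≈ 2:1 → C2H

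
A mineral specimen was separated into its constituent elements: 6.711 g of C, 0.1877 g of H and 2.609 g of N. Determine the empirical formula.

n(C) = 6.711/12.01 = 0.5588, n(H) = 0.1877/1.008 = 0.1862, n(N) = 2.609/14.01 = 0.1862
Ratios (÷ 0.1862): C 3.001, H 1.000, N 1.000
≈ 3:1:1 → C3HN

C3HN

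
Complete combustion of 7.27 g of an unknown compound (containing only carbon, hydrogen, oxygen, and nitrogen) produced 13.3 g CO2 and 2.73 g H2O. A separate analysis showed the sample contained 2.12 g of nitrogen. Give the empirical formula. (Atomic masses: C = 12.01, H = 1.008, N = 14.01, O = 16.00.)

mol C = 13.3 / 44.01 = 0.3022; mass C = 0.3022 × 12.01 = 3.629 g
mol H = 2 × (2.73 / 18.02) = 0.3030; mass H = 0.3030 × 1.008 = 0.3054 g
mol N = 2.12 / 14.01 = 0.1513
mass O = 7.27 − (6.055) = 1.215 g → mol O = 0.07594
Divide by the smallest (0.07594 mol O): C 3.979, H 3.990, N 1.993, O 1.000
→ C4H4N2O

C4H4N2O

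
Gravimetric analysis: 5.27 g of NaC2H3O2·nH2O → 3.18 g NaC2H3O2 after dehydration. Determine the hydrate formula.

NaC2H3O2·3H2O

Mass of water lost = 5.27 − 3.18 = 2.09 g → 2.09 / 18.02 = 0.116 mol H2O
Molar mass of NaC2H3O2 = 82.03 g/mol → mol NaC2H3O2 = 3.18 / 82.03 = 0.03876
n = 0.116 / 0.03876 = 2.99 ≈ 3 → NaC2H3O2·3H2O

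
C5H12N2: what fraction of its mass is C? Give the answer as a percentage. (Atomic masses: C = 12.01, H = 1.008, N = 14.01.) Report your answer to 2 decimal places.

59.95%

Molar mass = 5(12.01) + 12(1.008) + 2(14.01) = 100.166 g/mol
Mass of C per mole = 5 × 12.01 = 60.050 g
% C = 60.050 / 100.166 × 100 = 59.95%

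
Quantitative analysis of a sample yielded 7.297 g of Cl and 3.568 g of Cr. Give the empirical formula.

Cl3Cr

n(Cl) = 7.297/35.45 = 0.2058, n(Cr) = 3.568/52.00 = 0.06862
Divide by the smallest (0.06862 mol Cr): Cl 3.000, Cr 1.000
≈ 3:1 → Cl3Cr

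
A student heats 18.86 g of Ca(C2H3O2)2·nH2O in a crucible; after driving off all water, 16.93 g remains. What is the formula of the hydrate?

Mass of water lost = 18.86 − 16.93 = 1.93 g → 1.93 / 18.02 = 0.1071 mol H2O
Molar mass of Ca(C2H3O2)2 = 158.17 g/mol → mol Ca(C2H3O2)2 = 16.93 / 158.17 = 0.107
n = 0.1071 / 0.107 = 1.00 ≈ 1 → Ca(C2H3O2)2·H2O

Ca(C2H3O2)2·H2O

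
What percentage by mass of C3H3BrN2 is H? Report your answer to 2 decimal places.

2.06%

Molar mass = 3(12.01) + 3(1.008) + 1(79.90) + 2(14.01) = 146.974 g/mol
Mass of H per mole = 3 × 1.008 = 3.024 g
% H = 3.024 / 146.974 × 100 = 2.06%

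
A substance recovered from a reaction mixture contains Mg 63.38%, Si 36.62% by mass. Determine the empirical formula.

Mg2Si

Assume 100 g: 63.38 g Mg, 36.62 g Si.
Moles — Mg: 63.38 / 24.31 = 2.607 mol; Si: 36.62 / 28.09 = 1.304 mol
Divide by the smallest (1.304 mol Si): Mg 2.000, Si 1.000
→ Mg2Si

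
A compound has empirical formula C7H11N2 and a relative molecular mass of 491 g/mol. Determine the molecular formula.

Empirical-formula mass = 123.18 g/mol
n = 491 / 123.18 = 3.99 ≈ 4
Molecular formula = (C7H11N2)4 = C28H44N8

C28H44N8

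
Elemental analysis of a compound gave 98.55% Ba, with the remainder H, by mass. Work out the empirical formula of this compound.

BaH2

Assume 100 g: 98.55 g Ba, 1.45 g H.
Moles — Ba: 98.55 / 137.33 = 0.7176 mol; H: 1.45 / 1.008 = 1.438 mol
Divide by the smallest (0.7176 mol Ba): Ba 1.000, H 2.005
→ BaH2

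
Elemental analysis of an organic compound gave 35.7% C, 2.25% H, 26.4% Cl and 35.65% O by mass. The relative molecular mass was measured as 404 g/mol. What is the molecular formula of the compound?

Assume 100 g: 35.7 g C, 2.25 g H, 26.4 g Cl, 35.65 g O.
C: 35.7 g ÷ 12.01 g/mol = 2.973 mol
H: 2.25 g ÷ 1.008 g/mol = 2.232 mol
Cl: 26.4 g ÷ 35.45 g/mol = 0.7447 mol
O: 35.65 g ÷ 16.00 g/mol = 2.228 mol
Smallest is Cl at 0.7447 mol; normalising gives C 3.992, H 2.997, Cl 1.000, O 2.992
→ C4H3ClO3
Empirical-formula mass = 134.51 g/mol
n = 404 / 134.51 = 3.00 ≈ 3
Molecular formula = (C4H3ClO3)×3 = C12H9Cl3O9

C12H9Cl3O9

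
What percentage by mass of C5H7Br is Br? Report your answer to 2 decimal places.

Molar mass = 5(12.01) + 7(1.008) + 1(79.90) = 147.006 g/mol
Mass of Br per mole = 1 × 79.90 = 79.900 g
% Br = 79.900 / 147.006 × 100 = 54.35%

54.35%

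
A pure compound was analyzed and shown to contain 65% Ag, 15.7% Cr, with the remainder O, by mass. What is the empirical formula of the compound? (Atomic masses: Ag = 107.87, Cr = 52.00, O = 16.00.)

Ag2CrO4

Assume 100 g: 65 g Ag, 15.7 g Cr, 19.3 g O.
Ag: 65 g ÷ 107.87 g/mol = 0.6026 mol
Cr: 15.7 g ÷ 52.00 g/mol = 0.3019 mol
O: 19.3 g ÷ 16.00 g/mol = 1.206 mol
Ratios (÷ 0.3019): Ag 1.996, Cr 1.000, O 3.995
Ratio ≈ 2:1:4, so the empirical formula is Ag2CrO4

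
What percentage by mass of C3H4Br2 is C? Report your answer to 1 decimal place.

Molar mass = 3(12.01) + 4(1.008) + 2(79.90) = 199.862 g/mol
Mass of C per mole = 3 × 12.01 = 36.030 g
% C = 36.030 / 199.862 × 100 = 18.0%

18.0%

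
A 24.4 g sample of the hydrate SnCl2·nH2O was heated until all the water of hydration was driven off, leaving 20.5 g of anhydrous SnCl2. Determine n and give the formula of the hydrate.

SnCl2·2H2O

Mass of water lost = 24.4 − 20.5 = 3.9 g → 3.9 / 18.02 = 0.2164 mol H2O
Molar mass of SnCl2 = 189.61 g/mol → mol SnCl2 = 20.5 / 189.61 = 0.1081
n = 0.2164 / 0.1081 = 2.00 ≈ 2 → SnCl2·2H2O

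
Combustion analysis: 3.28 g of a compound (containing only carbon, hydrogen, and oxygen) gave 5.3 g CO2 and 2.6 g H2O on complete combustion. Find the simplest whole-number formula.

mol C = 5.3 / 44.01 = 0.1204; mass C = 0.1204 × 12.01 = 1.446 g
mol H = 2 × (2.6 / 18.02) = 0.2886; mass H = 0.2886 × 1.008 = 0.2909 g
mass O = 3.28 − (1.737) = 1.543 g → mol O = 0.09642
Ratios (÷ 0.09642): C 1.249, H 2.993, O 1.000
×4: C 5.00, H 11.97, O 4.00 → C5H12O4

C5H12O4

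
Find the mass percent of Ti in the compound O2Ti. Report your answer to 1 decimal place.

59.9%

Molar mass = 2(16.00) + 1(47.87) = 79.870 g/mol
Mass of Ti per mole = 1 × 47.87 = 47.870 g
% Ti = 47.870 / 79.870 × 100 = 59.9%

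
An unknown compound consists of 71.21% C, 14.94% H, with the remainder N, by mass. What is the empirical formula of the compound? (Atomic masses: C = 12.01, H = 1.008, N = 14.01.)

Assume 100 g: 71.21 g C, 14.94 g H, 13.85 g N.
Moles — C: 71.21 / 12.01 = 5.929 mol; H: 14.94 / 1.008 = 14.82 mol; N: 13.85 / 14.01 = 0.9886 mol
Divide by the smallest (0.9886 mol N): C 5.998, H 14.993, N 1.000
→ C6H15N

C6H15N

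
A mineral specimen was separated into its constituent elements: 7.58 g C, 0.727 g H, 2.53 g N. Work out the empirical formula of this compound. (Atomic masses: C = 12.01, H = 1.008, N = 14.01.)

C7H8N2

Moles — C: 7.58 / 12.01 = 0.6311 mol; H: 0.727 / 1.008 = 0.7212 mol; N: 2.53 / 14.01 = 0.1806 mol
Smallest is N at 0.1806 mol; normalising gives C 3.495, H 3.994, N 1.000
Scaling by 2: C 6.99, H 7.99, N 2.00 → C7H8N2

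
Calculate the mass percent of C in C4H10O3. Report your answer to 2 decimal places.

45.27%

Molar mass = 4(12.01) + 10(1.008) + 3(16.00) = 106.120 g/mol
Mass of C per mole = 4 × 12.01 = 48.040 g
% C = 48.040 / 106.120 × 100 = 45.27%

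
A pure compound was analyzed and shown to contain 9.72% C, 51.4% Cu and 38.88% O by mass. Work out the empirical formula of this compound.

CCuO3

Assume 100 g: 9.72 g C, 51.4 g Cu, 38.88 g O.
n(C) = 9.72/12.01 = 0.8093, n(Cu) = 51.4/63.55 = 0.8088, n(O) = 38.88/16.00 = 2.43
Ratios (÷ 0.8088): C 1.001, Cu 1.000, O 3.004
≈ 1:1:3 → CCuO3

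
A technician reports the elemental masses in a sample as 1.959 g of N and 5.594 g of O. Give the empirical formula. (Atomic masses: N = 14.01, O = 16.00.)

n(N) = 1.959/14.01 = 0.1398, n(O) = 5.594/16.00 = 0.3496
Ratios (÷ 0.1398): N 1.000, O 2.500
Scaling by 2: N 2.00, O 5.00 → N2O5

N2O5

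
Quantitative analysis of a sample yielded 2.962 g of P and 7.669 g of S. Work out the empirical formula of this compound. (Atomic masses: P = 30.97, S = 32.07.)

n(P) = 2.962/30.97 = 0.09564, n(S) = 7.669/32.07 = 0.2391
Ratios (÷ 0.09564): P 1.000, S 2.500
×2: P 2.00, S 5.00 → P2S5

P2S5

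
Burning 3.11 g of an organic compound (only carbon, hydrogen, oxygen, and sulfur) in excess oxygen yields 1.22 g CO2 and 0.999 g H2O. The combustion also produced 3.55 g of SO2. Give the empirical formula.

mol C = 1.22 / 44.01 = 0.02772; mass C = 0.02772 × 12.01 = 0.3329 g
mol H = 2 × (0.999 / 18.02) = 0.1109; mass H = 0.1109 × 1.008 = 0.1118 g
mol S = 3.55 / 64.07 = 0.05541; mass S = 1.777 g
mass O = 3.11 − (2.222) = 0.8884 g → mol O = 0.05552
Ratios (÷ 0.02772): C 1.000, H 4.000, O 2.003, S 1.999
≈ 1:4:2:2 → CH4O2S2

CH4O2S2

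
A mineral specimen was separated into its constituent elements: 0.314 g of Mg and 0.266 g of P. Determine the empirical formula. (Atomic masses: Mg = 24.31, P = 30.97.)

Mg3P2

Mg: 0.314 g ÷ 24.31 g/mol = 0.01292 mol
P: 0.266 g ÷ 30.97 g/mol = 0.008589 mol
Smallest is P at 0.008589 mol; normalising gives Mg 1.504, P 1.000
Multiply by 2: Mg 3.01, P 2.00 → Mg3P2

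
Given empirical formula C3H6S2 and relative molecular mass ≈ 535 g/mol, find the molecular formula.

Empirical-formula mass = 106.22 g/mol
n = 535 / 106.22 = 5.04 ≈ 5
Molecular formula = (C3H6S2)5 = C15H30S10

C15H30S10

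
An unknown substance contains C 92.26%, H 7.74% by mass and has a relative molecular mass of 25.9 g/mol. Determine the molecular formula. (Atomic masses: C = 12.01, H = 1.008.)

C2H2

Assume 100 g: 92.26 g C, 7.74 g H.
n(C) = 92.26/12.01 = 7.682, n(H) = 7.74/1.008 = 7.679
Ratios (÷ 7.679): C 1.000, H 1.000
Ratio ≈ 1:1, so the empirical formula is CH
Empirical-formula mass = 13.02 g/mol
n = 25.9 / 13.02 = 1.99 ≈ 2
Molecular formula = (CH)×2 = C2H2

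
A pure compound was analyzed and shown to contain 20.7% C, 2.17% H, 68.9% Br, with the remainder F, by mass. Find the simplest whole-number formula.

Assume 100 g: 20.7 g C, 2.17 g H, 68.9 g Br, 8.23 g F.
n(C) = 20.7/12.01 = 1.724, n(H) = 2.17/1.008 = 2.153, n(Br) = 68.9/79.90 = 0.8623, n(F) = 8.23/19.00 = 0.4332
Ratios (÷ 0.4332): C 3.979, H 4.970, Br 1.991, F 1.000
→ C4H5Br2F

C4H5Br2F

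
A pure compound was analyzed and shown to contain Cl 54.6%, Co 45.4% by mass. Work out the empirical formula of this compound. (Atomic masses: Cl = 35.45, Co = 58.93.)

Assume 100 g: 54.6 g Cl, 45.4 g Co.
Moles — Cl: 54.6 / 35.45 = 1.54 mol; Co: 45.4 / 58.93 = 0.7704 mol
Smallest is Co at 0.7704 mol; normalising gives Cl 1.999, Co 1.000
≈ 2:1 → Cl2Co

Cl2Co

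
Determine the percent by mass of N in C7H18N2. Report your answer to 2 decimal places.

21.52%

Molar mass = 7(12.01) + 18(1.008) + 2(14.01) = 130.234 g/mol
Mass of N per mole = 2 × 14.01 = 28.020 g
% N = 28.020 / 130.234 × 100 = 21.52%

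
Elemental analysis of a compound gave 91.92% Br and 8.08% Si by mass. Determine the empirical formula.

Assume 100 g: 91.92 g Br, 8.08 g Si.
Moles — Br: 91.92 / 79.90 = 1.15 mol; Si: 8.08 / 28.09 = 0.2876 mol
Smallest is Si at 0.2876 mol; normalising gives Br 3.999, Si 1.000
≈ 4:1 → Br4Si

Br4Si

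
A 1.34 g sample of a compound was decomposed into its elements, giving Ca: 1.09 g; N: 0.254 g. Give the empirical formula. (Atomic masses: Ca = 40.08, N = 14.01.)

Ca3N2

Moles — Ca: 1.09 / 40.08 = 0.0272 mol; N: 0.254 / 14.01 = 0.01813 mol
Ratios (÷ 0.01813): Ca 1.500, N 1.000
Scaling by 2: Ca 3.00, N 2.00 → Ca3N2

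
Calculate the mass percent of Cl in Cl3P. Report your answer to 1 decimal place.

77.4%

Molar mass = 3(35.45) + 1(30.97) = 137.320 g/mol
Mass of Cl per mole = 3 × 35.45 = 106.350 g
% Cl = 106.350 / 137.320 × 100 = 77.4%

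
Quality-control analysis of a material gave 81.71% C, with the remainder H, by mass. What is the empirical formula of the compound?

C3H8

Assume 100 g: 81.71 g C, 18.29 g H.
Moles — C: 81.71 / 12.01 = 6.803 mol; H: 18.29 / 1.008 = 18.14 mol
Divide by the smallest (6.803 mol C): C 1.000, H 2.667
Multiply by 3: C 3.00, H 8.00 → C3H8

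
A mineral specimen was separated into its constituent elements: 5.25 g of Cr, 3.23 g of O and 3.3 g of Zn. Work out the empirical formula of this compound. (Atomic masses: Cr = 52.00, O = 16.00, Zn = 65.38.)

Cr2O4Zn

Moles — Cr: 5.25 / 52.00 = 0.101 mol; O: 3.23 / 16.00 = 0.2019 mol; Zn: 3.3 / 65.38 = 0.05047 mol
Ratios (÷ 0.05047): Cr 2.000, O 4.000, Zn 1.000
→ Cr2O4Zn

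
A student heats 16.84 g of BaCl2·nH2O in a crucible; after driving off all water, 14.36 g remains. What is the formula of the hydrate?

BaCl2·2H2O

Mass of water lost = 16.84 − 14.36 = 2.48 g → 2.48 / 18.02 = 0.1376 mol H2O
Molar mass of BaCl2 = 208.23 g/mol → mol BaCl2 = 14.36 / 208.23 = 0.06896
n = 0.1376 / 0.06896 = 2.00 ≈ 2 → BaCl2·2H2O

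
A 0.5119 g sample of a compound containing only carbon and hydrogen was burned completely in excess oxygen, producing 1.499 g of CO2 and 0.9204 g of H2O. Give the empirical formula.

mol C = 1.499 / 44.01 = 0.03406; mass C = 0.03406 × 12.01 = 0.4091 g
mol H = 2 × (0.9204 / 18.02) = 0.1022; mass H = 0.1022 × 1.008 = 0.1030 g
Smallest is C at 0.03406 mol; normalising gives C 1.000, H 2.999
Ratio ≈ 1:3, so the empirical formula is CH3

CH3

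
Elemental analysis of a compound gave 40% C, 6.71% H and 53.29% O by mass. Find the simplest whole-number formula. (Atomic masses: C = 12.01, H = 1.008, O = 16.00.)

Assume 100 g: 40 g C, 6.71 g H, 53.29 g O.
n(C) = 40/12.01 = 3.331, n(H) = 6.71/1.008 = 6.657, n(O) = 53.29/16.00 = 3.331
Smallest is C at 3.331 mol; normalising gives C 1.000, H 1.999, O 1.000
→ CH2O

CH2O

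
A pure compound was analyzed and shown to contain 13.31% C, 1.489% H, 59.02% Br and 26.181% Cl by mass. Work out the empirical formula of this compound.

C3H4Br2Cl2

Assume 100 g: 13.31 g C, 1.489 g H, 59.02 g Br, 26.181 g Cl.
C: 13.31 g ÷ 12.01 g/mol = 1.108 mol
H: 1.489 g ÷ 1.008 g/mol = 1.477 mol
Br: 59.02 g ÷ 79.90 g/mol = 0.7387 mol
Cl: 26.181 g ÷ 35.45 g/mol = 0.7385 mol
Ratios (÷ 0.7385): C 1.501, H 2.000, Br 1.000, Cl 1.000
×2: C 3.00, H 4.00, Br 2.00, Cl 2.00 → C3H4Br2Cl2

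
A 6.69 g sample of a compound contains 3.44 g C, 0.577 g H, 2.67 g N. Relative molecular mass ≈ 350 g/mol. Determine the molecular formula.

C15H30N10

C: 3.44 g ÷ 12.01 g/mol = 0.2864 mol
H: 0.577 g ÷ 1.008 g/mol = 0.5724 mol
N: 2.67 g ÷ 14.01 g/mol = 0.1906 mol
Divide by the smallest (0.1906 mol N): C 1.503, H 3.004, N 1.000
×2: C 3.01, H 6.01, N 2.00 → C3H6N2
Empirical-formula mass = 70.10 g/mol
n = 350 / 70.10 = 4.99 ≈ 5
Molecular formula = (C3H6N2)×5 = C15H30N10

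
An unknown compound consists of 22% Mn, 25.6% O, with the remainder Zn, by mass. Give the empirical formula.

Assume 100 g: 22 g Mn, 25.6 g O, 52.4 g Zn.
Moles — Mn: 22 / 54.94 = 0.4004 mol; O: 25.6 / 16.00 = 1.6 mol; Zn: 52.4 / 65.38 = 0.8015 mol
Ratios (÷ 0.4004): Mn 1.000, O 3.996, Zn 2.001
→ MnO4Zn2

MnO4Zn2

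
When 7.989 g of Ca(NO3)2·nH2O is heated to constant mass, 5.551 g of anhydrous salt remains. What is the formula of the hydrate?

Ca(NO3)2·4H2O

Mass of water lost = 7.989 − 5.551 = 2.438 g → 2.438 / 18.02 = 0.1353 mol H2O
Molar mass of Ca(NO3)2 = 164.10 g/mol → mol Ca(NO3)2 = 5.551 / 164.10 = 0.03383
n = 0.1353 / 0.03383 = 4.00 ≈ 4 → Ca(NO3)2·4H2O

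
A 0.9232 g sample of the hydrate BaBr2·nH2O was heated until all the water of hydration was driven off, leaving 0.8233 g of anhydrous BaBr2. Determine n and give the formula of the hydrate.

BaBr2·2H2O

Mass of water lost = 0.9232 − 0.8233 = 0.0999 g → 0.0999 / 18.02 = 0.005544 mol H2O
Molar mass of BaBr2 = 297.13 g/mol → mol BaBr2 = 0.8233 / 297.13 = 0.002771
n = 0.005544 / 0.002771 = 2.00 ≈ 2 → BaBr2·2H2O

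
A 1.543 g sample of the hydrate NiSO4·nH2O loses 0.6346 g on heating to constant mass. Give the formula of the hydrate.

NiSO4·6H2O

Mass of anhydrous NiSO4 = 1.543 − 0.6346 = 0.9084 g
mol H2O = 0.6346 / 18.02 = 0.03522
Molar mass of NiSO4 = 154.76 g/mol → mol NiSO4 = 0.9084 / 154.76 = 0.00587
n = 0.03522 / 0.00587 = 6.00 ≈ 6 → NiSO4·6H2O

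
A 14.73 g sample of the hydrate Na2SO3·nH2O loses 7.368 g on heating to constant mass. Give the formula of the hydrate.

Mass of anhydrous Na2SO3 = 14.73 − 7.368 = 7.362 g
mol H2O = 7.368 / 18.02 = 0.4089
Molar mass of Na2SO3 = 126.05 g/mol → mol Na2SO3 = 7.362 / 126.05 = 0.05841
n = 0.4089 / 0.05841 = 7.00 ≈ 7 → Na2SO3·7H2O

Na2SO3·7H2O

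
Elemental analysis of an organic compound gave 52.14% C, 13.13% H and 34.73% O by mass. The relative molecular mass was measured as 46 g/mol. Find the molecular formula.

Assume 100 g: 52.14 g C, 13.13 g H, 34.73 g O.
n(C) = 52.14/12.01 = 4.341, n(H) = 13.13/1.008 = 13.03, n(O) = 34.73/16.00 = 2.171
Smallest is O at 2.171 mol; normalising gives C 2.000, H 6.001, O 1.000
≈ 2:6:1 → C2H6O
Empirical-formula mass = 46.07 g/mol
n = 46 / 46.07 = 1.00 ≈ 1
Molecular formula = empirical formula = C2H6O

C2H6O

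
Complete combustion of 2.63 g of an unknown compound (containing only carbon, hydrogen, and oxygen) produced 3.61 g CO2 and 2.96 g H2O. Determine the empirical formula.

CH4O

mol C = 3.61 / 44.01 = 0.08203; mass C = 0.08203 × 12.01 = 0.9851 g
mol H = 2 × (2.96 / 18.02) = 0.3285; mass H = 0.3285 × 1.008 = 0.3312 g
mass O = 2.63 − (1.316) = 1.314 g → mol O = 0.08211
Ratios (÷ 0.08203): C 1.000, H 4.005, O 1.001
Ratio ≈ 1:4:1, so the empirical formula is CH4O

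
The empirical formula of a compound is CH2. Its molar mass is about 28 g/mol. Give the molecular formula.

Empirical-formula mass = 14.03 g/mol
n = 28 / 14.03 = 2.00 ≈ 2
Molecular formula = (CH2)2 = C2H4

C2H4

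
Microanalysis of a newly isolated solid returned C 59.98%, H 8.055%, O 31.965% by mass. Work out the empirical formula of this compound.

C5H8O2

Assume 100 g: 59.98 g C, 8.055 g H, 31.965 g O.
n(C) = 59.98/12.01 = 4.994, n(H) = 8.055/1.008 = 7.991, n(O) = 31.965/16.00 = 1.998
Ratios (÷ 1.998): C 2.500, H 4.000, O 1.000
×2: C 5.00, H 8.00, O 2.00 → C5H8O2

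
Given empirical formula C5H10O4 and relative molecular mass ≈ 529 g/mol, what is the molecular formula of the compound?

C20H40O16

Empirical-formula mass = 134.13 g/mol
n = 529 / 134.13 = 3.94 ≈ 4
Molecular formula = (C5H10O4)4 = C20H40O16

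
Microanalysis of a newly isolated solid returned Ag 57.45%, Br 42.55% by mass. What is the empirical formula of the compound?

Assume 100 g: 57.45 g Ag, 42.55 g Br.
Ag: 57.45 g ÷ 107.87 g/mol = 0.5326 mol
Br: 42.55 g ÷ 79.90 g/mol = 0.5325 mol
Divide by the smallest (0.5325 mol Br): Ag 1.000, Br 1.000
→ AgBr

AgBr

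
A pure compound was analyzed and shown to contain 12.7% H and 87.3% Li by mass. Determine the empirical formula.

Assume 100 g: 12.7 g H, 87.3 g Li.
H: 12.7 g ÷ 1.008 g/mol = 12.6 mol
Li: 87.3 g ÷ 6.94 g/mol = 12.58 mol
Smallest is Li at 12.58 mol; normalising gives H 1.002, Li 1.000
≈ 1:1 → HLi

HLi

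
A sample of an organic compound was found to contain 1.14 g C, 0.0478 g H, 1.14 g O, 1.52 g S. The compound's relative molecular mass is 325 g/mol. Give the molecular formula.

Moles — C: 1.14 / 12.01 = 0.09492 mol; H: 0.0478 / 1.008 = 0.04742 mol; O: 1.14 / 16.00 = 0.07125 mol; S: 1.52 / 32.07 = 0.0474 mol
Divide by the smallest (0.0474 mol S): C 2.003, H 1.001, O 1.503, S 1.000
Scaling by 2: C 4.01, H 2.00, O 3.01, S 2.00 → C4H2O3S2
Empirical-formula mass = 162.20 g/mol
n = 325 / 162.20 = 2.00 ≈ 2
Molecular formula = (C4H2O3S2)×2 = C8H4O6S4

C8H4O6S4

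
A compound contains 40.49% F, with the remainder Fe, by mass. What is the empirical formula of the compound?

F2Fe

Assume 100 g: 40.49 g F, 59.51 g Fe.
n(F) = 40.49/19.00 = 2.131, n(Fe) = 59.51/55.85 = 1.066
Divide by the smallest (1.066 mol Fe): F 2.000, Fe 1.000
Ratio ≈ 2:1, so the empirical formula is F2Fe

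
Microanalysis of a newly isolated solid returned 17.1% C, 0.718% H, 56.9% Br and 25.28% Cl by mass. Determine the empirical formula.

Assume 100 g: 17.1 g C, 0.718 g H, 56.9 g Br, 25.28 g Cl.
Moles — C: 17.1 / 12.01 = 1.424 mol; H: 0.718 / 1.008 = 0.7123 mol; Br: 56.9 / 79.90 = 0.7121 mol; Cl: 25.28 / 35.45 = 0.7131 mol
Ratios (÷ 0.7121): C 1.999, H 1.000, Br 1.000, Cl 1.001
Ratio ≈ 2:1:1:1, so the empirical formula is C2HBrCl

C2HBrCl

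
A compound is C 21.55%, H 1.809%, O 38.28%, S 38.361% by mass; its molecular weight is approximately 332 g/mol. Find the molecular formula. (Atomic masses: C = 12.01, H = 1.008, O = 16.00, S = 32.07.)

Assume 100 g: 21.55 g C, 1.809 g H, 38.28 g O, 38.361 g S.
C: 21.55 g ÷ 12.01 g/mol = 1.794 mol
H: 1.809 g ÷ 1.008 g/mol = 1.795 mol
O: 38.28 g ÷ 16.00 g/mol = 2.393 mol
S: 38.361 g ÷ 32.07 g/mol = 1.196 mol
Smallest is S at 1.196 mol; normalising gives C 1.500, H 1.500, O 2.000, S 1.000
Multiply by 2: C 3.00, H 3.00, O 4.00, S 2.00 → C3H3O4S2
Empirical-formula mass = 167.19 g/mol
n = 332 / 167.19 = 1.99 ≈ 2
Molecular formula = (C3H3O4S2)×2 = C6H6O8S4

C6H6O8S4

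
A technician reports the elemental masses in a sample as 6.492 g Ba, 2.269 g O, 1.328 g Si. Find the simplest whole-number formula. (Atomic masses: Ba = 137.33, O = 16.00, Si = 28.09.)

BaO3Si

Moles — Ba: 6.492 / 137.33 = 0.04727 mol; O: 2.269 / 16.00 = 0.1418 mol; Si: 1.328 / 28.09 = 0.04728 mol
Smallest is Ba at 0.04727 mol; normalising gives Ba 1.000, O 3.000, Si 1.000
≈ 1:3:1 → BaO3Si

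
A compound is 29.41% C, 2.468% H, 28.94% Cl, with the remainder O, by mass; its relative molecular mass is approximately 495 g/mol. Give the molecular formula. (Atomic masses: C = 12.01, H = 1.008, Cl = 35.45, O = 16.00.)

C12H12Cl4O12

Assume 100 g: 29.41 g C, 2.468 g H, 28.94 g Cl, 39.182 g O.
n(C) = 29.41/12.01 = 2.449, n(H) = 2.468/1.008 = 2.448, n(Cl) = 28.94/35.45 = 0.8164, n(O) = 39.182/16.00 = 2.449
Smallest is Cl at 0.8164 mol; normalising gives C 3.000, H 2.999, Cl 1.000, O 3.000
Ratio ≈ 3:3:1:3, so the empirical formula is C3H3ClO3
Empirical-formula mass = 122.50 g/mol
n = 495 / 122.50 = 4.04 ≈ 4
Molecular formula = (C3H3ClO3)×4 = C12H12Cl4O12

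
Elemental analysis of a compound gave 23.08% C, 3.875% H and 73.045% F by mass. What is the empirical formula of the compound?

Assume 100 g: 23.08 g C, 3.875 g H, 73.045 g F.
n(C) = 23.08/12.01 = 1.922, n(H) = 3.875/1.008 = 3.844, n(F) = 73.045/19.00 = 3.844
Smallest is C at 1.922 mol; normalising gives C 1.000, H 2.000, F 2.001
≈ 1:2:2 → CH2F2

CH2F2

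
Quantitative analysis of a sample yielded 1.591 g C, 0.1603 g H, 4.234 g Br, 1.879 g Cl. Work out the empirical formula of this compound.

C5H6Br2Cl2

n(C) = 1.591/12.01 = 0.1325, n(H) = 0.1603/1.008 = 0.159, n(Br) = 4.234/79.90 = 0.05299, n(Cl) = 1.879/35.45 = 0.053
Divide by the smallest (0.05299 mol Br): C 2.500, H 3.001, Br 1.000, Cl 1.000
×2: C 5.00, H 6.00, Br 2.00, Cl 2.00 → C5H6Br2Cl2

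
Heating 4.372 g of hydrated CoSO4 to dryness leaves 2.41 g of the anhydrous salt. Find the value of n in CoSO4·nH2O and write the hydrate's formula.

Mass of water lost = 4.372 − 2.41 = 1.962 g → 1.962 / 18.02 = 0.1089 mol H2O
Molar mass of CoSO4 = 155.00 g/mol → mol CoSO4 = 2.41 / 155.00 = 0.01555
n = 0.1089 / 0.01555 = 7.00 ≈ 7 → CoSO4·7H2O

CoSO4·7H2O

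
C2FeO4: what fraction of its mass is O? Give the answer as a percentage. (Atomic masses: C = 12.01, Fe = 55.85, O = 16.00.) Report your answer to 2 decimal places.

44.48%

Molar mass = 2(12.01) + 1(55.85) + 4(16.00) = 143.870 g/mol
Mass of O per mole = 4 × 16.00 = 64.000 g
% O = 64.000 / 143.870 × 100 = 44.48%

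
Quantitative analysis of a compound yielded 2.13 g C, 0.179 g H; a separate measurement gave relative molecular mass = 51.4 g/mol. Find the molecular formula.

Moles — C: 2.13 / 12.01 = 0.1774 mol; H: 0.179 / 1.008 = 0.1776 mol
Divide by the smallest (0.1774 mol C): C 1.000, H 1.001
→ CH
Empirical-formula mass = 13.02 g/mol
n = 51.4 / 13.02 = 3.95 ≈ 4
Molecular formula = (CH)×4 = C4H4

C4H4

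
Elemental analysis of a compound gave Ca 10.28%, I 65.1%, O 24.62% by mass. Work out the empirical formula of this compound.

Assume 100 g: 10.28 g Ca, 65.1 g I, 24.62 g O.
n(Ca) = 10.28/40.08 = 0.2565, n(I) = 65.1/126.90 = 0.513, n(O) = 24.62/16.00 = 1.539
Smallest is Ca at 0.2565 mol; normalising gives Ca 1.000, I 2.000, O 5.999
Ratio ≈ 1:2:6, so the empirical formula is CaI2O6

CaI2O6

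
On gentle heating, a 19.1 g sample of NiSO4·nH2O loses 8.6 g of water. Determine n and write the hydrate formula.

NiSO4·7H2O

Mass of anhydrous NiSO4 = 19.1 − 8.6 = 10.5 g
mol H2O = 8.6 / 18.02 = 0.4772
Molar mass of NiSO4 = 154.76 g/mol → mol NiSO4 = 10.5 / 154.76 = 0.06785
n = 0.4772 / 0.06785 = 7.03 ≈ 7 → NiSO4·7H2O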